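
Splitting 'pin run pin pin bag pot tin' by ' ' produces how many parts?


Splitting by ' ' breaks the string at each occurrence of the separator.
Text: 'pin run pin pin bag pot tin'
Parts after split:
  Part 1: 'pin'
  Part 2: 'run'
  Part 3: 'pin'
  Part 4: 'pin'
  Part 5: 'bag'
  Part 6: 'pot'
  Part 7: 'tin'
Total parts: 7

7


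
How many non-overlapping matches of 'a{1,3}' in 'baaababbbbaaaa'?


Pattern 'a{1,3}' matches between 1 and 3 consecutive a's (greedy).
String: 'baaababbbbaaaa'
Finding runs of a's and applying greedy matching:
  Run at pos 1: 'aaa' (length 3)
  Run at pos 5: 'a' (length 1)
  Run at pos 10: 'aaaa' (length 4)
Matches: ['aaa', 'a', 'aaa', 'a']
Count: 4

4


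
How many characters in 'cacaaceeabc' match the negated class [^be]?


Negated class [^be] matches any char NOT in {b, e}
Scanning 'cacaaceeabc':
  pos 0: 'c' -> MATCH
  pos 1: 'a' -> MATCH
  pos 2: 'c' -> MATCH
  pos 3: 'a' -> MATCH
  pos 4: 'a' -> MATCH
  pos 5: 'c' -> MATCH
  pos 6: 'e' -> no (excluded)
  pos 7: 'e' -> no (excluded)
  pos 8: 'a' -> MATCH
  pos 9: 'b' -> no (excluded)
  pos 10: 'c' -> MATCH
Total matches: 8

8


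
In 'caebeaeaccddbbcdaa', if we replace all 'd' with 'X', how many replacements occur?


re.sub('d', 'X', text) replaces every occurrence of 'd' with 'X'.
Text: 'caebeaeaccddbbcdaa'
Scanning for 'd':
  pos 10: 'd' -> replacement #1
  pos 11: 'd' -> replacement #2
  pos 15: 'd' -> replacement #3
Total replacements: 3

3


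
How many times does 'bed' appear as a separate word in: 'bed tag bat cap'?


Scanning each word for exact match 'bed':
  Word 1: 'bed' -> MATCH
  Word 2: 'tag' -> no
  Word 3: 'bat' -> no
  Word 4: 'cap' -> no
Total matches: 1

1


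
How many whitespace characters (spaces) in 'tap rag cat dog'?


\s matches whitespace characters (spaces, tabs, etc.).
Text: 'tap rag cat dog'
This text has 4 words separated by spaces.
Number of spaces = number of words - 1 = 4 - 1 = 3

3


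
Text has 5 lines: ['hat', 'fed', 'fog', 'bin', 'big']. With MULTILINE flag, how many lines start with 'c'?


With MULTILINE flag, ^ matches the start of each line.
Lines: ['hat', 'fed', 'fog', 'bin', 'big']
Checking which lines start with 'c':
  Line 1: 'hat' -> no
  Line 2: 'fed' -> no
  Line 3: 'fog' -> no
  Line 4: 'bin' -> no
  Line 5: 'big' -> no
Matching lines: []
Count: 0

0


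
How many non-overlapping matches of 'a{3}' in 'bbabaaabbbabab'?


Pattern 'a{3}' matches exactly 3 consecutive a's (greedy, non-overlapping).
String: 'bbabaaabbbabab'
Scanning for runs of a's:
  Run at pos 2: 'a' (length 1) -> 0 match(es)
  Run at pos 4: 'aaa' (length 3) -> 1 match(es)
  Run at pos 10: 'a' (length 1) -> 0 match(es)
  Run at pos 12: 'a' (length 1) -> 0 match(es)
Matches found: ['aaa']
Total: 1

1


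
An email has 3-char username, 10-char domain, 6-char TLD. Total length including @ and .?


An email address has format: username@domain.tld
Username length: 3
'@' character: 1
Domain length: 10
'.' character: 1
TLD length: 6
Total = 3 + 1 + 10 + 1 + 6 = 21

21


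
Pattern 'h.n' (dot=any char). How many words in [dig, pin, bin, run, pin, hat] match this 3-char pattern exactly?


Pattern 'h.n' means: starts with 'h', any single char, ends with 'n'.
Checking each word (must be exactly 3 chars):
  'dig' (len=3): no
  'pin' (len=3): no
  'bin' (len=3): no
  'run' (len=3): no
  'pin' (len=3): no
  'hat' (len=3): no
Matching words: []
Total: 0

0


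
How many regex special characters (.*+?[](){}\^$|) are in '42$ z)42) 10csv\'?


Regex special characters are: . * + ? [ ] ( ) { } \ ^ $ |
Scanning '42$ z)42) 10csv\':
  pos 2: '$' -> SPECIAL
  pos 5: ')' -> SPECIAL
  pos 8: ')' -> SPECIAL
  pos 15: '\' -> SPECIAL
Special chars found: ['$', ')', ')', '\\']
Total: 4

4


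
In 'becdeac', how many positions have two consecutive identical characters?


Looking for consecutive identical characters in 'becdeac':
  pos 0-1: 'b' vs 'e' -> different
  pos 1-2: 'e' vs 'c' -> different
  pos 2-3: 'c' vs 'd' -> different
  pos 3-4: 'd' vs 'e' -> different
  pos 4-5: 'e' vs 'a' -> different
  pos 5-6: 'a' vs 'c' -> different
Consecutive identical pairs: []
Count: 0

0


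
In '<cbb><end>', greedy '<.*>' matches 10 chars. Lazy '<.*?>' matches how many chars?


Greedy '<.*>' tries to match as MUCH as possible.
Lazy '<.*?>' tries to match as LITTLE as possible.

String: '<cbb><end>'
Greedy '<.*>' starts at first '<' and extends to the LAST '>': '<cbb><end>' (10 chars)
Lazy '<.*?>' starts at first '<' and stops at the FIRST '>': '<cbb>' (5 chars)

5


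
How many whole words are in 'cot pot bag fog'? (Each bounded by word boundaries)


Word boundaries (\b) mark the start/end of each word.
Text: 'cot pot bag fog'
Splitting by whitespace:
  Word 1: 'cot'
  Word 2: 'pot'
  Word 3: 'bag'
  Word 4: 'fog'
Total whole words: 4

4


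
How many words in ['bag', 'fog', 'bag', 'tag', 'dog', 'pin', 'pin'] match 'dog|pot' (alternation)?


Alternation 'dog|pot' matches either 'dog' or 'pot'.
Checking each word:
  'bag' -> no
  'fog' -> no
  'bag' -> no
  'tag' -> no
  'dog' -> MATCH
  'pin' -> no
  'pin' -> no
Matches: ['dog']
Count: 1

1


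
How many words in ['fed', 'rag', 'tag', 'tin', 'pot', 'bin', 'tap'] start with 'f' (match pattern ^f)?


Pattern ^f anchors to start of word. Check which words begin with 'f':
  'fed' -> MATCH (starts with 'f')
  'rag' -> no
  'tag' -> no
  'tin' -> no
  'pot' -> no
  'bin' -> no
  'tap' -> no
Matching words: ['fed']
Count: 1

1


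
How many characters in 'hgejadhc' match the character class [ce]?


Character class [ce] matches any of: {c, e}
Scanning string 'hgejadhc' character by character:
  pos 0: 'h' -> no
  pos 1: 'g' -> no
  pos 2: 'e' -> MATCH
  pos 3: 'j' -> no
  pos 4: 'a' -> no
  pos 5: 'd' -> no
  pos 6: 'h' -> no
  pos 7: 'c' -> MATCH
Total matches: 2

2


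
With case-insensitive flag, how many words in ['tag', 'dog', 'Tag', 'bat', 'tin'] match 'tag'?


Case-insensitive matching: compare each word's lowercase form to 'tag'.
  'tag' -> lower='tag' -> MATCH
  'dog' -> lower='dog' -> no
  'Tag' -> lower='tag' -> MATCH
  'bat' -> lower='bat' -> no
  'tin' -> lower='tin' -> no
Matches: ['tag', 'Tag']
Count: 2

2


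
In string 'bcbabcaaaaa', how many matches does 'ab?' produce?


Pattern 'ab?' matches 'a' optionally followed by 'b'.
String: 'bcbabcaaaaa'
Scanning left to right for 'a' then checking next char:
  Match 1: 'ab' (a followed by b)
  Match 2: 'a' (a not followed by b)
  Match 3: 'a' (a not followed by b)
  Match 4: 'a' (a not followed by b)
  Match 5: 'a' (a not followed by b)
  Match 6: 'a' (a not followed by b)
Total matches: 6

6


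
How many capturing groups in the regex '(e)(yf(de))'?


To count capturing groups, count each '(' that starts a group.
Pattern: '(e)(yf(de))'
Walking through the pattern:
  Position 0: '(' -> group #1
  Position 3: '(' -> group #2
  Position 6: '(' -> group #3
Total capturing groups: 3

3


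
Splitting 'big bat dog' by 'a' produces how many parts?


Splitting by 'a' breaks the string at each occurrence of the separator.
Text: 'big bat dog'
Parts after split:
  Part 1: 'big b'
  Part 2: 't dog'
Total parts: 2

2


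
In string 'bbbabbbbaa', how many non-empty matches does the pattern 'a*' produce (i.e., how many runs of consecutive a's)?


Pattern 'a*' matches zero or more a's. We want non-empty runs of consecutive a's.
String: 'bbbabbbbaa'
Walking through the string to find runs of a's:
  Run 1: positions 3-3 -> 'a'
  Run 2: positions 8-9 -> 'aa'
Non-empty runs found: ['a', 'aa']
Count: 2

2


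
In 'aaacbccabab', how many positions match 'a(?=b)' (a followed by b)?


Lookahead 'a(?=b)' matches 'a' only when followed by 'b'.
String: 'aaacbccabab'
Checking each position where char is 'a':
  pos 0: 'a' -> no (next='a')
  pos 1: 'a' -> no (next='a')
  pos 2: 'a' -> no (next='c')
  pos 7: 'a' -> MATCH (next='b')
  pos 9: 'a' -> MATCH (next='b')
Matching positions: [7, 9]
Count: 2

2


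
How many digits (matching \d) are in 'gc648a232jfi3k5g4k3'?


\d matches any digit 0-9.
Scanning 'gc648a232jfi3k5g4k3':
  pos 2: '6' -> DIGIT
  pos 3: '4' -> DIGIT
  pos 4: '8' -> DIGIT
  pos 6: '2' -> DIGIT
  pos 7: '3' -> DIGIT
  pos 8: '2' -> DIGIT
  pos 12: '3' -> DIGIT
  pos 14: '5' -> DIGIT
  pos 16: '4' -> DIGIT
  pos 18: '3' -> DIGIT
Digits found: ['6', '4', '8', '2', '3', '2', '3', '5', '4', '3']
Total: 10

10


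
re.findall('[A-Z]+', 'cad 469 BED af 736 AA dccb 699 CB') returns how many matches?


Pattern '[A-Z]+' finds one or more uppercase letters.
Text: 'cad 469 BED af 736 AA dccb 699 CB'
Scanning for matches:
  Match 1: 'BED'
  Match 2: 'AA'
  Match 3: 'CB'
Total matches: 3

3


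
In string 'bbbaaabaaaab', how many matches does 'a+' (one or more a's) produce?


Pattern 'a+' matches one or more consecutive a's.
String: 'bbbaaabaaaab'
Scanning for runs of a:
  Match 1: 'aaa' (length 3)
  Match 2: 'aaaa' (length 4)
Total matches: 2

2


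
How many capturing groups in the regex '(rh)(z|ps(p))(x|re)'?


To count capturing groups, count each '(' that starts a group.
Pattern: '(rh)(z|ps(p))(x|re)'
Walking through the pattern:
  Position 0: '(' -> group #1
  Position 4: '(' -> group #2
  Position 9: '(' -> group #3
  Position 13: '(' -> group #4
Total capturing groups: 4

4


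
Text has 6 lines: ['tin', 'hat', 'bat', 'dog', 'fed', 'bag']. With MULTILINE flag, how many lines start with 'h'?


With MULTILINE flag, ^ matches the start of each line.
Lines: ['tin', 'hat', 'bat', 'dog', 'fed', 'bag']
Checking which lines start with 'h':
  Line 1: 'tin' -> no
  Line 2: 'hat' -> MATCH
  Line 3: 'bat' -> no
  Line 4: 'dog' -> no
  Line 5: 'fed' -> no
  Line 6: 'bag' -> no
Matching lines: ['hat']
Count: 1

1


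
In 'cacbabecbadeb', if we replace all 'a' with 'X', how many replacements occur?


re.sub('a', 'X', text) replaces every occurrence of 'a' with 'X'.
Text: 'cacbabecbadeb'
Scanning for 'a':
  pos 1: 'a' -> replacement #1
  pos 4: 'a' -> replacement #2
  pos 9: 'a' -> replacement #3
Total replacements: 3

3


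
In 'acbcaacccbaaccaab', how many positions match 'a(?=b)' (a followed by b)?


Lookahead 'a(?=b)' matches 'a' only when followed by 'b'.
String: 'acbcaacccbaaccaab'
Checking each position where char is 'a':
  pos 0: 'a' -> no (next='c')
  pos 4: 'a' -> no (next='a')
  pos 5: 'a' -> no (next='c')
  pos 10: 'a' -> no (next='a')
  pos 11: 'a' -> no (next='c')
  pos 14: 'a' -> no (next='a')
  pos 15: 'a' -> MATCH (next='b')
Matching positions: [15]
Count: 1

1


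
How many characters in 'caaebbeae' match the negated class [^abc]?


Negated class [^abc] matches any char NOT in {a, b, c}
Scanning 'caaebbeae':
  pos 0: 'c' -> no (excluded)
  pos 1: 'a' -> no (excluded)
  pos 2: 'a' -> no (excluded)
  pos 3: 'e' -> MATCH
  pos 4: 'b' -> no (excluded)
  pos 5: 'b' -> no (excluded)
  pos 6: 'e' -> MATCH
  pos 7: 'a' -> no (excluded)
  pos 8: 'e' -> MATCH
Total matches: 3

3


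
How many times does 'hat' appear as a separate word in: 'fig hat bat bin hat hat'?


Scanning each word for exact match 'hat':
  Word 1: 'fig' -> no
  Word 2: 'hat' -> MATCH
  Word 3: 'bat' -> no
  Word 4: 'bin' -> no
  Word 5: 'hat' -> MATCH
  Word 6: 'hat' -> MATCH
Total matches: 3

3


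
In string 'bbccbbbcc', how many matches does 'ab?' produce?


Pattern 'ab?' matches 'a' optionally followed by 'b'.
String: 'bbccbbbcc'
Scanning left to right for 'a' then checking next char:
Total matches: 0

0


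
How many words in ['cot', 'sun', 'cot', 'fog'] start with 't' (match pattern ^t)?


Pattern ^t anchors to start of word. Check which words begin with 't':
  'cot' -> no
  'sun' -> no
  'cot' -> no
  'fog' -> no
Matching words: []
Count: 0

0


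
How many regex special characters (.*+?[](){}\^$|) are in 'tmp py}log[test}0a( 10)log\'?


Regex special characters are: . * + ? [ ] ( ) { } \ ^ $ |
Scanning 'tmp py}log[test}0a( 10)log\':
  pos 6: '}' -> SPECIAL
  pos 10: '[' -> SPECIAL
  pos 15: '}' -> SPECIAL
  pos 18: '(' -> SPECIAL
  pos 22: ')' -> SPECIAL
  pos 26: '\' -> SPECIAL
Special chars found: ['}', '[', '}', '(', ')', '\\']
Total: 6

6


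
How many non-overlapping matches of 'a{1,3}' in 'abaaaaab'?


Pattern 'a{1,3}' matches between 1 and 3 consecutive a's (greedy).
String: 'abaaaaab'
Finding runs of a's and applying greedy matching:
  Run at pos 0: 'a' (length 1)
  Run at pos 2: 'aaaaa' (length 5)
Matches: ['a', 'aaa', 'aa']
Count: 3

3


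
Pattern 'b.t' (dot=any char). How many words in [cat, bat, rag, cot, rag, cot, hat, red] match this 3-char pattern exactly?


Pattern 'b.t' means: starts with 'b', any single char, ends with 't'.
Checking each word (must be exactly 3 chars):
  'cat' (len=3): no
  'bat' (len=3): MATCH
  'rag' (len=3): no
  'cot' (len=3): no
  'rag' (len=3): no
  'cot' (len=3): no
  'hat' (len=3): no
  'red' (len=3): no
Matching words: ['bat']
Total: 1

1


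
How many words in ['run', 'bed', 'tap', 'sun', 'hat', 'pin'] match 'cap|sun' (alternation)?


Alternation 'cap|sun' matches either 'cap' or 'sun'.
Checking each word:
  'run' -> no
  'bed' -> no
  'tap' -> no
  'sun' -> MATCH
  'hat' -> no
  'pin' -> no
Matches: ['sun']
Count: 1

1


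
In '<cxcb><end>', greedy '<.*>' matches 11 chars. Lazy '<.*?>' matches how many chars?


Greedy '<.*>' tries to match as MUCH as possible.
Lazy '<.*?>' tries to match as LITTLE as possible.

String: '<cxcb><end>'
Greedy '<.*>' starts at first '<' and extends to the LAST '>': '<cxcb><end>' (11 chars)
Lazy '<.*?>' starts at first '<' and stops at the FIRST '>': '<cxcb>' (6 chars)

6


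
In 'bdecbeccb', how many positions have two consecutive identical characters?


Looking for consecutive identical characters in 'bdecbeccb':
  pos 0-1: 'b' vs 'd' -> different
  pos 1-2: 'd' vs 'e' -> different
  pos 2-3: 'e' vs 'c' -> different
  pos 3-4: 'c' vs 'b' -> different
  pos 4-5: 'b' vs 'e' -> different
  pos 5-6: 'e' vs 'c' -> different
  pos 6-7: 'c' vs 'c' -> MATCH ('cc')
  pos 7-8: 'c' vs 'b' -> different
Consecutive identical pairs: ['cc']
Count: 1

1


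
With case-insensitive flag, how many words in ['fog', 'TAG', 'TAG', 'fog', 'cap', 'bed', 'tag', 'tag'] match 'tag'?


Case-insensitive matching: compare each word's lowercase form to 'tag'.
  'fog' -> lower='fog' -> no
  'TAG' -> lower='tag' -> MATCH
  'TAG' -> lower='tag' -> MATCH
  'fog' -> lower='fog' -> no
  'cap' -> lower='cap' -> no
  'bed' -> lower='bed' -> no
  'tag' -> lower='tag' -> MATCH
  'tag' -> lower='tag' -> MATCH
Matches: ['TAG', 'TAG', 'tag', 'tag']
Count: 4

4


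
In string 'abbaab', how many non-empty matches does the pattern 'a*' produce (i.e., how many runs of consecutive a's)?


Pattern 'a*' matches zero or more a's. We want non-empty runs of consecutive a's.
String: 'abbaab'
Walking through the string to find runs of a's:
  Run 1: positions 0-0 -> 'a'
  Run 2: positions 3-4 -> 'aa'
Non-empty runs found: ['a', 'aa']
Count: 2

2


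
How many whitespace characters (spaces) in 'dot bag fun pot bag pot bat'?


\s matches whitespace characters (spaces, tabs, etc.).
Text: 'dot bag fun pot bag pot bat'
This text has 7 words separated by spaces.
Number of spaces = number of words - 1 = 7 - 1 = 6

6


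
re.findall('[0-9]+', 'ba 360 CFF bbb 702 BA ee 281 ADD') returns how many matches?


Pattern '[0-9]+' finds one or more digits.
Text: 'ba 360 CFF bbb 702 BA ee 281 ADD'
Scanning for matches:
  Match 1: '360'
  Match 2: '702'
  Match 3: '281'
Total matches: 3

3


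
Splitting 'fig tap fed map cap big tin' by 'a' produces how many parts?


Splitting by 'a' breaks the string at each occurrence of the separator.
Text: 'fig tap fed map cap big tin'
Parts after split:
  Part 1: 'fig t'
  Part 2: 'p fed m'
  Part 3: 'p c'
  Part 4: 'p big tin'
Total parts: 4

4


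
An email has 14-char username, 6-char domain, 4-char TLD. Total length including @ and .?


An email address has format: username@domain.tld
Username length: 14
'@' character: 1
Domain length: 6
'.' character: 1
TLD length: 4
Total = 14 + 1 + 6 + 1 + 4 = 26

26


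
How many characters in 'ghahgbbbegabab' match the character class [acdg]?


Character class [acdg] matches any of: {a, c, d, g}
Scanning string 'ghahgbbbegabab' character by character:
  pos 0: 'g' -> MATCH
  pos 1: 'h' -> no
  pos 2: 'a' -> MATCH
  pos 3: 'h' -> no
  pos 4: 'g' -> MATCH
  pos 5: 'b' -> no
  pos 6: 'b' -> no
  pos 7: 'b' -> no
  pos 8: 'e' -> no
  pos 9: 'g' -> MATCH
  pos 10: 'a' -> MATCH
  pos 11: 'b' -> no
  pos 12: 'a' -> MATCH
  pos 13: 'b' -> no
Total matches: 6

6


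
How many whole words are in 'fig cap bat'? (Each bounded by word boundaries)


Word boundaries (\b) mark the start/end of each word.
Text: 'fig cap bat'
Splitting by whitespace:
  Word 1: 'fig'
  Word 2: 'cap'
  Word 3: 'bat'
Total whole words: 3

3


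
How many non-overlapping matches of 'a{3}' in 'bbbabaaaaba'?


Pattern 'a{3}' matches exactly 3 consecutive a's (greedy, non-overlapping).
String: 'bbbabaaaaba'
Scanning for runs of a's:
  Run at pos 3: 'a' (length 1) -> 0 match(es)
  Run at pos 5: 'aaaa' (length 4) -> 1 match(es)
  Run at pos 10: 'a' (length 1) -> 0 match(es)
Matches found: ['aaa']
Total: 1

1


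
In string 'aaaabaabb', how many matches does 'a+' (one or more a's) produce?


Pattern 'a+' matches one or more consecutive a's.
String: 'aaaabaabb'
Scanning for runs of a:
  Match 1: 'aaaa' (length 4)
  Match 2: 'aa' (length 2)
Total matches: 2

2


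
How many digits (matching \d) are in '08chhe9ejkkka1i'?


\d matches any digit 0-9.
Scanning '08chhe9ejkkka1i':
  pos 0: '0' -> DIGIT
  pos 1: '8' -> DIGIT
  pos 6: '9' -> DIGIT
  pos 13: '1' -> DIGIT
Digits found: ['0', '8', '9', '1']
Total: 4

4


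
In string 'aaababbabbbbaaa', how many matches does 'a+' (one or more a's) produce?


Pattern 'a+' matches one or more consecutive a's.
String: 'aaababbabbbbaaa'
Scanning for runs of a:
  Match 1: 'aaa' (length 3)
  Match 2: 'a' (length 1)
  Match 3: 'a' (length 1)
  Match 4: 'aaa' (length 3)
Total matches: 4

4


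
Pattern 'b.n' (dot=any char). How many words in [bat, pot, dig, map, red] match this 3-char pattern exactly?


Pattern 'b.n' means: starts with 'b', any single char, ends with 'n'.
Checking each word (must be exactly 3 chars):
  'bat' (len=3): no
  'pot' (len=3): no
  'dig' (len=3): no
  'map' (len=3): no
  'red' (len=3): no
Matching words: []
Total: 0

0


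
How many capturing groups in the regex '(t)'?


To count capturing groups, count each '(' that starts a group.
Pattern: '(t)'
Walking through the pattern:
  Position 0: '(' -> group #1
Total capturing groups: 1

1


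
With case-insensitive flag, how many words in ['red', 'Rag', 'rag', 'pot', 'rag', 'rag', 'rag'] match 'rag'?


Case-insensitive matching: compare each word's lowercase form to 'rag'.
  'red' -> lower='red' -> no
  'Rag' -> lower='rag' -> MATCH
  'rag' -> lower='rag' -> MATCH
  'pot' -> lower='pot' -> no
  'rag' -> lower='rag' -> MATCH
  'rag' -> lower='rag' -> MATCH
  'rag' -> lower='rag' -> MATCH
Matches: ['Rag', 'rag', 'rag', 'rag', 'rag']
Count: 5

5


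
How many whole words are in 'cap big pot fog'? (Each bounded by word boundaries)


Word boundaries (\b) mark the start/end of each word.
Text: 'cap big pot fog'
Splitting by whitespace:
  Word 1: 'cap'
  Word 2: 'big'
  Word 3: 'pot'
  Word 4: 'fog'
Total whole words: 4

4


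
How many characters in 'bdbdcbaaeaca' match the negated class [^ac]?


Negated class [^ac] matches any char NOT in {a, c}
Scanning 'bdbdcbaaeaca':
  pos 0: 'b' -> MATCH
  pos 1: 'd' -> MATCH
  pos 2: 'b' -> MATCH
  pos 3: 'd' -> MATCH
  pos 4: 'c' -> no (excluded)
  pos 5: 'b' -> MATCH
  pos 6: 'a' -> no (excluded)
  pos 7: 'a' -> no (excluded)
  pos 8: 'e' -> MATCH
  pos 9: 'a' -> no (excluded)
  pos 10: 'c' -> no (excluded)
  pos 11: 'a' -> no (excluded)
Total matches: 6

6


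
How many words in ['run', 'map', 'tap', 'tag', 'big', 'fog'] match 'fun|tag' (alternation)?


Alternation 'fun|tag' matches either 'fun' or 'tag'.
Checking each word:
  'run' -> no
  'map' -> no
  'tap' -> no
  'tag' -> MATCH
  'big' -> no
  'fog' -> no
Matches: ['tag']
Count: 1

1


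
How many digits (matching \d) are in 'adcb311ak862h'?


\d matches any digit 0-9.
Scanning 'adcb311ak862h':
  pos 4: '3' -> DIGIT
  pos 5: '1' -> DIGIT
  pos 6: '1' -> DIGIT
  pos 9: '8' -> DIGIT
  pos 10: '6' -> DIGIT
  pos 11: '2' -> DIGIT
Digits found: ['3', '1', '1', '8', '6', '2']
Total: 6

6


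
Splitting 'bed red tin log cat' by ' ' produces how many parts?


Splitting by ' ' breaks the string at each occurrence of the separator.
Text: 'bed red tin log cat'
Parts after split:
  Part 1: 'bed'
  Part 2: 'red'
  Part 3: 'tin'
  Part 4: 'log'
  Part 5: 'cat'
Total parts: 5

5


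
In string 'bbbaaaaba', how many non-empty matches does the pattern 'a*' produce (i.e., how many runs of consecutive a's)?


Pattern 'a*' matches zero or more a's. We want non-empty runs of consecutive a's.
String: 'bbbaaaaba'
Walking through the string to find runs of a's:
  Run 1: positions 3-6 -> 'aaaa'
  Run 2: positions 8-8 -> 'a'
Non-empty runs found: ['aaaa', 'a']
Count: 2

2


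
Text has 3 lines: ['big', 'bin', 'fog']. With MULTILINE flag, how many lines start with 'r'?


With MULTILINE flag, ^ matches the start of each line.
Lines: ['big', 'bin', 'fog']
Checking which lines start with 'r':
  Line 1: 'big' -> no
  Line 2: 'bin' -> no
  Line 3: 'fog' -> no
Matching lines: []
Count: 0

0


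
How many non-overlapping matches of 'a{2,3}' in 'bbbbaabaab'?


Pattern 'a{2,3}' matches between 2 and 3 consecutive a's (greedy).
String: 'bbbbaabaab'
Finding runs of a's and applying greedy matching:
  Run at pos 4: 'aa' (length 2)
  Run at pos 7: 'aa' (length 2)
Matches: ['aa', 'aa']
Count: 2

2


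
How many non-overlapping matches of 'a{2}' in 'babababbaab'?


Pattern 'a{2}' matches exactly 2 consecutive a's (greedy, non-overlapping).
String: 'babababbaab'
Scanning for runs of a's:
  Run at pos 1: 'a' (length 1) -> 0 match(es)
  Run at pos 3: 'a' (length 1) -> 0 match(es)
  Run at pos 5: 'a' (length 1) -> 0 match(es)
  Run at pos 8: 'aa' (length 2) -> 1 match(es)
Matches found: ['aa']
Total: 1

1


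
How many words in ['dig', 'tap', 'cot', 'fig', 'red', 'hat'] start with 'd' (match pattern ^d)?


Pattern ^d anchors to start of word. Check which words begin with 'd':
  'dig' -> MATCH (starts with 'd')
  'tap' -> no
  'cot' -> no
  'fig' -> no
  'red' -> no
  'hat' -> no
Matching words: ['dig']
Count: 1

1


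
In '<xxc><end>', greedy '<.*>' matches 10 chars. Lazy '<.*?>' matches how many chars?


Greedy '<.*>' tries to match as MUCH as possible.
Lazy '<.*?>' tries to match as LITTLE as possible.

String: '<xxc><end>'
Greedy '<.*>' starts at first '<' and extends to the LAST '>': '<xxc><end>' (10 chars)
Lazy '<.*?>' starts at first '<' and stops at the FIRST '>': '<xxc>' (5 chars)

5


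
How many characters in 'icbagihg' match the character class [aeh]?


Character class [aeh] matches any of: {a, e, h}
Scanning string 'icbagihg' character by character:
  pos 0: 'i' -> no
  pos 1: 'c' -> no
  pos 2: 'b' -> no
  pos 3: 'a' -> MATCH
  pos 4: 'g' -> no
  pos 5: 'i' -> no
  pos 6: 'h' -> MATCH
  pos 7: 'g' -> no
Total matches: 2

2


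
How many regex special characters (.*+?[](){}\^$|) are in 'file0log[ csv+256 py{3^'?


Regex special characters are: . * + ? [ ] ( ) { } \ ^ $ |
Scanning 'file0log[ csv+256 py{3^':
  pos 8: '[' -> SPECIAL
  pos 13: '+' -> SPECIAL
  pos 20: '{' -> SPECIAL
  pos 22: '^' -> SPECIAL
Special chars found: ['[', '+', '{', '^']
Total: 4

4


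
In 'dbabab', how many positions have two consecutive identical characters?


Looking for consecutive identical characters in 'dbabab':
  pos 0-1: 'd' vs 'b' -> different
  pos 1-2: 'b' vs 'a' -> different
  pos 2-3: 'a' vs 'b' -> different
  pos 3-4: 'b' vs 'a' -> different
  pos 4-5: 'a' vs 'b' -> different
Consecutive identical pairs: []
Count: 0

0


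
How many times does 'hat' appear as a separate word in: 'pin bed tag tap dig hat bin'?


Scanning each word for exact match 'hat':
  Word 1: 'pin' -> no
  Word 2: 'bed' -> no
  Word 3: 'tag' -> no
  Word 4: 'tap' -> no
  Word 5: 'dig' -> no
  Word 6: 'hat' -> MATCH
  Word 7: 'bin' -> no
Total matches: 1

1


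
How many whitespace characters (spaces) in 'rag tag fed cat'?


\s matches whitespace characters (spaces, tabs, etc.).
Text: 'rag tag fed cat'
This text has 4 words separated by spaces.
Number of spaces = number of words - 1 = 4 - 1 = 3

3


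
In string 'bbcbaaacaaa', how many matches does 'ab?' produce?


Pattern 'ab?' matches 'a' optionally followed by 'b'.
String: 'bbcbaaacaaa'
Scanning left to right for 'a' then checking next char:
  Match 1: 'a' (a not followed by b)
  Match 2: 'a' (a not followed by b)
  Match 3: 'a' (a not followed by b)
  Match 4: 'a' (a not followed by b)
  Match 5: 'a' (a not followed by b)
  Match 6: 'a' (a not followed by b)
Total matches: 6

6


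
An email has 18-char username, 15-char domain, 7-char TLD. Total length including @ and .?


An email address has format: username@domain.tld
Username length: 18
'@' character: 1
Domain length: 15
'.' character: 1
TLD length: 7
Total = 18 + 1 + 15 + 1 + 7 = 42

42


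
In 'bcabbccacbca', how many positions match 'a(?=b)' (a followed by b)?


Lookahead 'a(?=b)' matches 'a' only when followed by 'b'.
String: 'bcabbccacbca'
Checking each position where char is 'a':
  pos 2: 'a' -> MATCH (next='b')
  pos 7: 'a' -> no (next='c')
Matching positions: [2]
Count: 1

1


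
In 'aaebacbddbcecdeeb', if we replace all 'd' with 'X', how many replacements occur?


re.sub('d', 'X', text) replaces every occurrence of 'd' with 'X'.
Text: 'aaebacbddbcecdeeb'
Scanning for 'd':
  pos 7: 'd' -> replacement #1
  pos 8: 'd' -> replacement #2
  pos 13: 'd' -> replacement #3
Total replacements: 3

3


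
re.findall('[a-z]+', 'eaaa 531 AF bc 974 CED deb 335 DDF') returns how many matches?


Pattern '[a-z]+' finds one or more lowercase letters.
Text: 'eaaa 531 AF bc 974 CED deb 335 DDF'
Scanning for matches:
  Match 1: 'eaaa'
  Match 2: 'bc'
  Match 3: 'deb'
Total matches: 3

3


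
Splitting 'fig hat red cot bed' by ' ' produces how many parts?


Splitting by ' ' breaks the string at each occurrence of the separator.
Text: 'fig hat red cot bed'
Parts after split:
  Part 1: 'fig'
  Part 2: 'hat'
  Part 3: 'red'
  Part 4: 'cot'
  Part 5: 'bed'
Total parts: 5

5


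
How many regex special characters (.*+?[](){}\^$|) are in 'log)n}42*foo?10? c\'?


Regex special characters are: . * + ? [ ] ( ) { } \ ^ $ |
Scanning 'log)n}42*foo?10? c\':
  pos 3: ')' -> SPECIAL
  pos 5: '}' -> SPECIAL
  pos 8: '*' -> SPECIAL
  pos 12: '?' -> SPECIAL
  pos 15: '?' -> SPECIAL
  pos 18: '\' -> SPECIAL
Special chars found: [')', '}', '*', '?', '?', '\\']
Total: 6

6


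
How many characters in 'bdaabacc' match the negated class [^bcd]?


Negated class [^bcd] matches any char NOT in {b, c, d}
Scanning 'bdaabacc':
  pos 0: 'b' -> no (excluded)
  pos 1: 'd' -> no (excluded)
  pos 2: 'a' -> MATCH
  pos 3: 'a' -> MATCH
  pos 4: 'b' -> no (excluded)
  pos 5: 'a' -> MATCH
  pos 6: 'c' -> no (excluded)
  pos 7: 'c' -> no (excluded)
Total matches: 3

3


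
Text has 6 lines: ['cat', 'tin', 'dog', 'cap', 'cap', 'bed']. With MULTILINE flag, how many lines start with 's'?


With MULTILINE flag, ^ matches the start of each line.
Lines: ['cat', 'tin', 'dog', 'cap', 'cap', 'bed']
Checking which lines start with 's':
  Line 1: 'cat' -> no
  Line 2: 'tin' -> no
  Line 3: 'dog' -> no
  Line 4: 'cap' -> no
  Line 5: 'cap' -> no
  Line 6: 'bed' -> no
Matching lines: []
Count: 0

0


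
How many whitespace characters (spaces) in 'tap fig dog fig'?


\s matches whitespace characters (spaces, tabs, etc.).
Text: 'tap fig dog fig'
This text has 4 words separated by spaces.
Number of spaces = number of words - 1 = 4 - 1 = 3

3


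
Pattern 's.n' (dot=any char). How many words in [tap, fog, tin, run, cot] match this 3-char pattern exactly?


Pattern 's.n' means: starts with 's', any single char, ends with 'n'.
Checking each word (must be exactly 3 chars):
  'tap' (len=3): no
  'fog' (len=3): no
  'tin' (len=3): no
  'run' (len=3): no
  'cot' (len=3): no
Matching words: []
Total: 0

0


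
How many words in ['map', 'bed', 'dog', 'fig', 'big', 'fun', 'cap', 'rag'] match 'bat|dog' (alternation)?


Alternation 'bat|dog' matches either 'bat' or 'dog'.
Checking each word:
  'map' -> no
  'bed' -> no
  'dog' -> MATCH
  'fig' -> no
  'big' -> no
  'fun' -> no
  'cap' -> no
  'rag' -> no
Matches: ['dog']
Count: 1

1


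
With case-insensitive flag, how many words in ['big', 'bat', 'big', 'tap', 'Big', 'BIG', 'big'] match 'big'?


Case-insensitive matching: compare each word's lowercase form to 'big'.
  'big' -> lower='big' -> MATCH
  'bat' -> lower='bat' -> no
  'big' -> lower='big' -> MATCH
  'tap' -> lower='tap' -> no
  'Big' -> lower='big' -> MATCH
  'BIG' -> lower='big' -> MATCH
  'big' -> lower='big' -> MATCH
Matches: ['big', 'big', 'Big', 'BIG', 'big']
Count: 5

5


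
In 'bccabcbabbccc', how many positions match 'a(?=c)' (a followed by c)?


Lookahead 'a(?=c)' matches 'a' only when followed by 'c'.
String: 'bccabcbabbccc'
Checking each position where char is 'a':
  pos 3: 'a' -> no (next='b')
  pos 7: 'a' -> no (next='b')
Matching positions: []
Count: 0

0


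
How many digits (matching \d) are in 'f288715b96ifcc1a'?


\d matches any digit 0-9.
Scanning 'f288715b96ifcc1a':
  pos 1: '2' -> DIGIT
  pos 2: '8' -> DIGIT
  pos 3: '8' -> DIGIT
  pos 4: '7' -> DIGIT
  pos 5: '1' -> DIGIT
  pos 6: '5' -> DIGIT
  pos 8: '9' -> DIGIT
  pos 9: '6' -> DIGIT
  pos 14: '1' -> DIGIT
Digits found: ['2', '8', '8', '7', '1', '5', '9', '6', '1']
Total: 9

9


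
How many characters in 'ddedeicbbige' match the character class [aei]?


Character class [aei] matches any of: {a, e, i}
Scanning string 'ddedeicbbige' character by character:
  pos 0: 'd' -> no
  pos 1: 'd' -> no
  pos 2: 'e' -> MATCH
  pos 3: 'd' -> no
  pos 4: 'e' -> MATCH
  pos 5: 'i' -> MATCH
  pos 6: 'c' -> no
  pos 7: 'b' -> no
  pos 8: 'b' -> no
  pos 9: 'i' -> MATCH
  pos 10: 'g' -> no
  pos 11: 'e' -> MATCH
Total matches: 5

5


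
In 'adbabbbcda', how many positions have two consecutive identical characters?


Looking for consecutive identical characters in 'adbabbbcda':
  pos 0-1: 'a' vs 'd' -> different
  pos 1-2: 'd' vs 'b' -> different
  pos 2-3: 'b' vs 'a' -> different
  pos 3-4: 'a' vs 'b' -> different
  pos 4-5: 'b' vs 'b' -> MATCH ('bb')
  pos 5-6: 'b' vs 'b' -> MATCH ('bb')
  pos 6-7: 'b' vs 'c' -> different
  pos 7-8: 'c' vs 'd' -> different
  pos 8-9: 'd' vs 'a' -> different
Consecutive identical pairs: ['bb', 'bb']
Count: 2

2


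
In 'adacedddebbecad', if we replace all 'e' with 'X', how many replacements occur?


re.sub('e', 'X', text) replaces every occurrence of 'e' with 'X'.
Text: 'adacedddebbecad'
Scanning for 'e':
  pos 4: 'e' -> replacement #1
  pos 8: 'e' -> replacement #2
  pos 11: 'e' -> replacement #3
Total replacements: 3

3


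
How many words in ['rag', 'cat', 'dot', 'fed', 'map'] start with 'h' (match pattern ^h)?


Pattern ^h anchors to start of word. Check which words begin with 'h':
  'rag' -> no
  'cat' -> no
  'dot' -> no
  'fed' -> no
  'map' -> no
Matching words: []
Count: 0

0


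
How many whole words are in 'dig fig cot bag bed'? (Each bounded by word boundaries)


Word boundaries (\b) mark the start/end of each word.
Text: 'dig fig cot bag bed'
Splitting by whitespace:
  Word 1: 'dig'
  Word 2: 'fig'
  Word 3: 'cot'
  Word 4: 'bag'
  Word 5: 'bed'
Total whole words: 5

5


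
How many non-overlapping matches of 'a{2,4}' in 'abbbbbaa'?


Pattern 'a{2,4}' matches between 2 and 4 consecutive a's (greedy).
String: 'abbbbbaa'
Finding runs of a's and applying greedy matching:
  Run at pos 0: 'a' (length 1)
  Run at pos 6: 'aa' (length 2)
Matches: ['aa']
Count: 1

1


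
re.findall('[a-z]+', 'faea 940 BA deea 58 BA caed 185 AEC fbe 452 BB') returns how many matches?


Pattern '[a-z]+' finds one or more lowercase letters.
Text: 'faea 940 BA deea 58 BA caed 185 AEC fbe 452 BB'
Scanning for matches:
  Match 1: 'faea'
  Match 2: 'deea'
  Match 3: 'caed'
  Match 4: 'fbe'
Total matches: 4

4


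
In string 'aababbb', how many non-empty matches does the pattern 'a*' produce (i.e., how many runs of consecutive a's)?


Pattern 'a*' matches zero or more a's. We want non-empty runs of consecutive a's.
String: 'aababbb'
Walking through the string to find runs of a's:
  Run 1: positions 0-1 -> 'aa'
  Run 2: positions 3-3 -> 'a'
Non-empty runs found: ['aa', 'a']
Count: 2

2


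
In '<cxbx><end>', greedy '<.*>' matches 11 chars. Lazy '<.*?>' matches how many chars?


Greedy '<.*>' tries to match as MUCH as possible.
Lazy '<.*?>' tries to match as LITTLE as possible.

String: '<cxbx><end>'
Greedy '<.*>' starts at first '<' and extends to the LAST '>': '<cxbx><end>' (11 chars)
Lazy '<.*?>' starts at first '<' and stops at the FIRST '>': '<cxbx>' (6 chars)

6


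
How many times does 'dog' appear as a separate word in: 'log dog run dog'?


Scanning each word for exact match 'dog':
  Word 1: 'log' -> no
  Word 2: 'dog' -> MATCH
  Word 3: 'run' -> no
  Word 4: 'dog' -> MATCH
Total matches: 2

2


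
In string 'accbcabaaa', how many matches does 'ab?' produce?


Pattern 'ab?' matches 'a' optionally followed by 'b'.
String: 'accbcabaaa'
Scanning left to right for 'a' then checking next char:
  Match 1: 'a' (a not followed by b)
  Match 2: 'ab' (a followed by b)
  Match 3: 'a' (a not followed by b)
  Match 4: 'a' (a not followed by b)
  Match 5: 'a' (a not followed by b)
Total matches: 5

5


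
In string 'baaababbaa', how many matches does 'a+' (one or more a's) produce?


Pattern 'a+' matches one or more consecutive a's.
String: 'baaababbaa'
Scanning for runs of a:
  Match 1: 'aaa' (length 3)
  Match 2: 'a' (length 1)
  Match 3: 'aa' (length 2)
Total matches: 3

3


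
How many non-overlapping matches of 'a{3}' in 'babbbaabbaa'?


Pattern 'a{3}' matches exactly 3 consecutive a's (greedy, non-overlapping).
String: 'babbbaabbaa'
Scanning for runs of a's:
  Run at pos 1: 'a' (length 1) -> 0 match(es)
  Run at pos 5: 'aa' (length 2) -> 0 match(es)
  Run at pos 9: 'aa' (length 2) -> 0 match(es)
Matches found: []
Total: 0

0


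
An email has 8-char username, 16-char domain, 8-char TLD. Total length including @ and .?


An email address has format: username@domain.tld
Username length: 8
'@' character: 1
Domain length: 16
'.' character: 1
TLD length: 8
Total = 8 + 1 + 16 + 1 + 8 = 34

34


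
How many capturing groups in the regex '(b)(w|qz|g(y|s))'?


To count capturing groups, count each '(' that starts a group.
Pattern: '(b)(w|qz|g(y|s))'
Walking through the pattern:
  Position 0: '(' -> group #1
  Position 3: '(' -> group #2
  Position 10: '(' -> group #3
Total capturing groups: 3

3


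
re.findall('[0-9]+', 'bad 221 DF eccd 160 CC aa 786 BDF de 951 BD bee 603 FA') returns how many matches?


Pattern '[0-9]+' finds one or more digits.
Text: 'bad 221 DF eccd 160 CC aa 786 BDF de 951 BD bee 603 FA'
Scanning for matches:
  Match 1: '221'
  Match 2: '160'
  Match 3: '786'
  Match 4: '951'
  Match 5: '603'
Total matches: 5

5


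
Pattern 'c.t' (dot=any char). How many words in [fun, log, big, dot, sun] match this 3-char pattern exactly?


Pattern 'c.t' means: starts with 'c', any single char, ends with 't'.
Checking each word (must be exactly 3 chars):
  'fun' (len=3): no
  'log' (len=3): no
  'big' (len=3): no
  'dot' (len=3): no
  'sun' (len=3): no
Matching words: []
Total: 0

0


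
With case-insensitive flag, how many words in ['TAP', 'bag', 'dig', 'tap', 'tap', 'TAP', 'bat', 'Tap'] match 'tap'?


Case-insensitive matching: compare each word's lowercase form to 'tap'.
  'TAP' -> lower='tap' -> MATCH
  'bag' -> lower='bag' -> no
  'dig' -> lower='dig' -> no
  'tap' -> lower='tap' -> MATCH
  'tap' -> lower='tap' -> MATCH
  'TAP' -> lower='tap' -> MATCH
  'bat' -> lower='bat' -> no
  'Tap' -> lower='tap' -> MATCH
Matches: ['TAP', 'tap', 'tap', 'TAP', 'Tap']
Count: 5

5


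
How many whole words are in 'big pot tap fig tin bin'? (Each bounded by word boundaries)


Word boundaries (\b) mark the start/end of each word.
Text: 'big pot tap fig tin bin'
Splitting by whitespace:
  Word 1: 'big'
  Word 2: 'pot'
  Word 3: 'tap'
  Word 4: 'fig'
  Word 5: 'tin'
  Word 6: 'bin'
Total whole words: 6

6


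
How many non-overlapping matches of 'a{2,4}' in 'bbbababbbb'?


Pattern 'a{2,4}' matches between 2 and 4 consecutive a's (greedy).
String: 'bbbababbbb'
Finding runs of a's and applying greedy matching:
  Run at pos 3: 'a' (length 1)
  Run at pos 5: 'a' (length 1)
Matches: []
Count: 0

0


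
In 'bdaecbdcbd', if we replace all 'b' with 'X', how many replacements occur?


re.sub('b', 'X', text) replaces every occurrence of 'b' with 'X'.
Text: 'bdaecbdcbd'
Scanning for 'b':
  pos 0: 'b' -> replacement #1
  pos 5: 'b' -> replacement #2
  pos 8: 'b' -> replacement #3
Total replacements: 3

3


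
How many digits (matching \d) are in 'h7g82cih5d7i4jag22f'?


\d matches any digit 0-9.
Scanning 'h7g82cih5d7i4jag22f':
  pos 1: '7' -> DIGIT
  pos 3: '8' -> DIGIT
  pos 4: '2' -> DIGIT
  pos 8: '5' -> DIGIT
  pos 10: '7' -> DIGIT
  pos 12: '4' -> DIGIT
  pos 16: '2' -> DIGIT
  pos 17: '2' -> DIGIT
Digits found: ['7', '8', '2', '5', '7', '4', '2', '2']
Total: 8

8


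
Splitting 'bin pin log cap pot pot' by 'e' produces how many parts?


Splitting by 'e' breaks the string at each occurrence of the separator.
Text: 'bin pin log cap pot pot'
Parts after split:
  Part 1: 'bin pin log cap pot pot'
Total parts: 1

1


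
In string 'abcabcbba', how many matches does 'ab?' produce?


Pattern 'ab?' matches 'a' optionally followed by 'b'.
String: 'abcabcbba'
Scanning left to right for 'a' then checking next char:
  Match 1: 'ab' (a followed by b)
  Match 2: 'ab' (a followed by b)
  Match 3: 'a' (a not followed by b)
Total matches: 3

3


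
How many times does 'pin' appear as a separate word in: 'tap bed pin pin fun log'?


Scanning each word for exact match 'pin':
  Word 1: 'tap' -> no
  Word 2: 'bed' -> no
  Word 3: 'pin' -> MATCH
  Word 4: 'pin' -> MATCH
  Word 5: 'fun' -> no
  Word 6: 'log' -> no
Total matches: 2

2


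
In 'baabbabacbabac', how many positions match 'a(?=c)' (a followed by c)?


Lookahead 'a(?=c)' matches 'a' only when followed by 'c'.
String: 'baabbabacbabac'
Checking each position where char is 'a':
  pos 1: 'a' -> no (next='a')
  pos 2: 'a' -> no (next='b')
  pos 5: 'a' -> no (next='b')
  pos 7: 'a' -> MATCH (next='c')
  pos 10: 'a' -> no (next='b')
  pos 12: 'a' -> MATCH (next='c')
Matching positions: [7, 12]
Count: 2

2


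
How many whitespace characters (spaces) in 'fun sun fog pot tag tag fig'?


\s matches whitespace characters (spaces, tabs, etc.).
Text: 'fun sun fog pot tag tag fig'
This text has 7 words separated by spaces.
Number of spaces = number of words - 1 = 7 - 1 = 6

6


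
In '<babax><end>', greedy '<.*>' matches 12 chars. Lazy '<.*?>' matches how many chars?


Greedy '<.*>' tries to match as MUCH as possible.
Lazy '<.*?>' tries to match as LITTLE as possible.

String: '<babax><end>'
Greedy '<.*>' starts at first '<' and extends to the LAST '>': '<babax><end>' (12 chars)
Lazy '<.*?>' starts at first '<' and stops at the FIRST '>': '<babax>' (7 chars)

7


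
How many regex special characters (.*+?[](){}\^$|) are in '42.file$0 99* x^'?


Regex special characters are: . * + ? [ ] ( ) { } \ ^ $ |
Scanning '42.file$0 99* x^':
  pos 2: '.' -> SPECIAL
  pos 7: '$' -> SPECIAL
  pos 12: '*' -> SPECIAL
  pos 15: '^' -> SPECIAL
Special chars found: ['.', '$', '*', '^']
Total: 4

4


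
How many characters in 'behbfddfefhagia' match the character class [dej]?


Character class [dej] matches any of: {d, e, j}
Scanning string 'behbfddfefhagia' character by character:
  pos 0: 'b' -> no
  pos 1: 'e' -> MATCH
  pos 2: 'h' -> no
  pos 3: 'b' -> no
  pos 4: 'f' -> no
  pos 5: 'd' -> MATCH
  pos 6: 'd' -> MATCH
  pos 7: 'f' -> no
  pos 8: 'e' -> MATCH
  pos 9: 'f' -> no
  pos 10: 'h' -> no
  pos 11: 'a' -> no
  pos 12: 'g' -> no
  pos 13: 'i' -> no
  pos 14: 'a' -> no
Total matches: 4

4
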